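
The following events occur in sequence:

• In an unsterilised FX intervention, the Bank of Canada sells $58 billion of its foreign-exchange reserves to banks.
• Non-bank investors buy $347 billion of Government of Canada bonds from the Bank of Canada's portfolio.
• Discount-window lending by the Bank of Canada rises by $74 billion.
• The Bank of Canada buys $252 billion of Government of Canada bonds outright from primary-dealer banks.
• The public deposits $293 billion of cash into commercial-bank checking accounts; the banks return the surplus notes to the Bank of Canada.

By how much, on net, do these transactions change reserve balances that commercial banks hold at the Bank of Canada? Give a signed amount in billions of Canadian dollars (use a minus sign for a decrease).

Bank of Canada balance sheet:
  Assets:      Securities −$95B, Loans to banks +$74B, Foreign assets −$58B
  Liabilities: Bank reserves +$214B, Currency in circulation −$293B
Commercial banking system:
  Assets:      Reserves at CB +$214B, Securities −$252B, Foreign assets +$58B
  Liabilities: Checkable deposits −$54B, Borrowings from CB +$74B
So the change in reserve balances that commercial banks hold at the Bank of Canada is +$214 billion.

+$214 billion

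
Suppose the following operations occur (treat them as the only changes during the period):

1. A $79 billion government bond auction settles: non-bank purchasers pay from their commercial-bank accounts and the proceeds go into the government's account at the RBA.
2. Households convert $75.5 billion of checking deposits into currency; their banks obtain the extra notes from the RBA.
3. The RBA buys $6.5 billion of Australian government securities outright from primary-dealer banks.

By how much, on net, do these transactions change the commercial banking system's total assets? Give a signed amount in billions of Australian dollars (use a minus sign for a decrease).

-$154.5 billion

Government account inflow $79 billion: bank balance sheets shrink → −$79B.
Currency withdrawal $75.5 billion: bank balance sheets shrink → −$75.5B.
OMO purchase (from banks) $6.5 billion: just an asset swap on bank balance sheets → 0.
Net: −79 − 75.5 + 0 = -$154.5 billion.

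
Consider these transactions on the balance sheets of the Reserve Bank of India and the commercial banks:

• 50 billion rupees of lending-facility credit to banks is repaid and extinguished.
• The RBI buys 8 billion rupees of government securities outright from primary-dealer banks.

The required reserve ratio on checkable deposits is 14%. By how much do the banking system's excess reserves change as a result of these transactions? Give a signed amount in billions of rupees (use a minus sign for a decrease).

Discount-window repayment 50 billion rupees: reserves −50B, deposits 0.
OMO purchase (from banks) 8 billion rupees: reserves +8B, deposits 0.
Totals: Δreserves = −42B, Δdeposits = 0.
Δrequired reserves = 14% × 0 = 0.
Δexcess reserves = Δreserves − Δrequired = −42B − (0) = -42 billion.

-42 billion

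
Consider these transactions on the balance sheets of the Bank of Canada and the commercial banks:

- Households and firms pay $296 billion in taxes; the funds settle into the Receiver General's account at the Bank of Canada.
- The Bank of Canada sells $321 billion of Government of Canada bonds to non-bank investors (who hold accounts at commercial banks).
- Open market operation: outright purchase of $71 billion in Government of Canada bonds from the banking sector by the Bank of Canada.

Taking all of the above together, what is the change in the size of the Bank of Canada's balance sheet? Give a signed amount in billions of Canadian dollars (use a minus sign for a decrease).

-$250 billion

Government account inflow $296 billion: only the composition of liabilities changes → 0.
Asset sale (to non-banks) $321 billion: a Bank of Canada asset is shed → −$321B.
OMO purchase (from banks) $71 billion: a Bank of Canada asset is acquired → +$71B.
Net: 0 − 321 + 71 = -$250 billion.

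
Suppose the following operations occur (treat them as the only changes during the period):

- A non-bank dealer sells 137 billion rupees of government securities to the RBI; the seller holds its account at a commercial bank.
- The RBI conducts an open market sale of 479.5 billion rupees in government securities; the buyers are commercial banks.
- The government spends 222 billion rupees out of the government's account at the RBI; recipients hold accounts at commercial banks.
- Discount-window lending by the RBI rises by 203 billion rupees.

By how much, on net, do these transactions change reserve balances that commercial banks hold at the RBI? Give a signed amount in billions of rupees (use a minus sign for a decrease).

+82.5 billion

RBI balance sheet:
  Assets:      Securities −342.5B, Loans to banks +203B
  Liabilities: Bank reserves +82.5B, Government deposits −222B
Commercial banking system:
  Assets:      Reserves at CB +82.5B, Securities +479.5B
  Liabilities: Checkable deposits +359B, Borrowings from CB +203B
So the change in reserve balances that commercial banks hold at the RBI is +82.5 billion.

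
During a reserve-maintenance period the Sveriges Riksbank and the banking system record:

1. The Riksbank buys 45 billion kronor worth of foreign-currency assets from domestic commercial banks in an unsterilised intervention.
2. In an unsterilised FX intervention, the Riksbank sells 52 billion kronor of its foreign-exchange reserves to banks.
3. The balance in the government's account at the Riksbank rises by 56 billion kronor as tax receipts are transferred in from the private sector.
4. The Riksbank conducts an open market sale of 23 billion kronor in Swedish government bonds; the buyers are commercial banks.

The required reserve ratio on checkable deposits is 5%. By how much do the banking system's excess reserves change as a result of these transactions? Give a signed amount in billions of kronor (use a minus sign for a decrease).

-83.2 billion

FX purchase 45 billion kronor: reserves +45B, deposits 0.
FX sale 52 billion kronor: reserves −52B, deposits 0.
Government account inflow 56 billion kronor: reserves −56B, deposits −56B.
OMO sale (to banks) 23 billion kronor: reserves −23B, deposits 0.
Totals: Δreserves = −86B, Δdeposits = −56B.
Δrequired reserves = 5% × −56B = −2.8B.
Δexcess reserves = Δreserves − Δrequired = −86B − (−2.8B) = -83.2 billion.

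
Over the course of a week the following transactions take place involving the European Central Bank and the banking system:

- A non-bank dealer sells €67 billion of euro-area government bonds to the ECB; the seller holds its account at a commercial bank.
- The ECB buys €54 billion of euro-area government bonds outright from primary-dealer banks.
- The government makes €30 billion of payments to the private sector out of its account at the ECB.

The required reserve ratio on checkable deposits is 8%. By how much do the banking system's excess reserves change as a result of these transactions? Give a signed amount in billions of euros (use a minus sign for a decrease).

+€143.24 billion

Asset purchase (from non-banks) €67 billion: reserves +€67B, deposits +€67B.
OMO purchase (from banks) €54 billion: reserves +€54B, deposits 0.
Government spending €30 billion: reserves +€30B, deposits +€30B.
Totals: Δreserves = +€151B, Δdeposits = +€97B.
Δrequired reserves = 8% × +€97B = +€7.76B.
Δexcess reserves = Δreserves − Δrequired = +€151B − (+€7.76B) = +€143.24 billion.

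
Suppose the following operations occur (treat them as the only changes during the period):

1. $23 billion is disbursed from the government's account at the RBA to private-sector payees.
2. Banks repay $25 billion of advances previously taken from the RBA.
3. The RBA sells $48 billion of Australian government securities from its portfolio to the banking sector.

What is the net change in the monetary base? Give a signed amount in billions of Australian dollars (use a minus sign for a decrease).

-$50 billion

RBA balance sheet:
  Assets:      Securities −$48B, Loans to banks −$25B
  Liabilities: Bank reserves −$50B, Government deposits −$23B
Monetary base = currency + reserves: 0 + (−$50B) = -$50 billion.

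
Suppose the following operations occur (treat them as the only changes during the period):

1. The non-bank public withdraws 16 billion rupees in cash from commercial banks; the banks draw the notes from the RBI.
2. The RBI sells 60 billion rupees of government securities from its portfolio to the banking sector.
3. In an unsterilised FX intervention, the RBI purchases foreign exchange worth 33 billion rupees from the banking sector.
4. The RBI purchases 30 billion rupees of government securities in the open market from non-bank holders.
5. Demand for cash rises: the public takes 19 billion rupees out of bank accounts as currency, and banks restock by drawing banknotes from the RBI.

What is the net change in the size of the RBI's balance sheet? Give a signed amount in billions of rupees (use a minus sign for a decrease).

RBI balance sheet:
  Assets:      Securities −30B, Foreign assets +33B
  Liabilities: Bank reserves −32B, Currency in circulation +35B
Commercial banking system:
  Assets:      Reserves at CB −32B, Securities +60B, Foreign assets −33B
  Liabilities: Checkable deposits −5B
Change in total RBI assets = +3 billion.

+3 billion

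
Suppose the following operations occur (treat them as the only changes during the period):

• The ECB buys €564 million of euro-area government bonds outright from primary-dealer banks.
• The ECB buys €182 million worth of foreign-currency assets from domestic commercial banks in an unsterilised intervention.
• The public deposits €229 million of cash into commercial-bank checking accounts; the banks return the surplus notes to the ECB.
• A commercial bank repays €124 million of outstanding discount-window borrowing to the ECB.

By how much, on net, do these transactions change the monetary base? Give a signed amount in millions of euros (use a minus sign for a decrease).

OMO purchase (from banks) €564 million: ECB balance sheet expands → +€564M.
FX purchase €182 million: ECB balance sheet expands → +€182M.
Currency deposit €229 million: just a shift between currency and reserves — both are base money → 0.
Discount-window repayment €124 million: ECB balance sheet contracts → −€124M.
Net: 564 + 182 + 0 − 124 = +€622 million.

+€622 million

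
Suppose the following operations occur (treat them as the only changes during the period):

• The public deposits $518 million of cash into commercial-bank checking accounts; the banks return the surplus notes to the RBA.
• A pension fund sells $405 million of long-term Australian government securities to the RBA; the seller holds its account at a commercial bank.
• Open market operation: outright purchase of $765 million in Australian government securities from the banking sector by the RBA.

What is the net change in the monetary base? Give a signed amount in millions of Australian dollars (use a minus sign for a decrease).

+$1170 million

RBA balance sheet:
  Assets:      Securities +$1170M
  Liabilities: Bank reserves +$1688M, Currency in circulation −$518M
Commercial banking system:
  Assets:      Reserves at CB +$1688M, Securities −$765M
  Liabilities: Checkable deposits +$923M
Monetary base = currency + reserves: −$518M + (+$1688M) = +$1170 million.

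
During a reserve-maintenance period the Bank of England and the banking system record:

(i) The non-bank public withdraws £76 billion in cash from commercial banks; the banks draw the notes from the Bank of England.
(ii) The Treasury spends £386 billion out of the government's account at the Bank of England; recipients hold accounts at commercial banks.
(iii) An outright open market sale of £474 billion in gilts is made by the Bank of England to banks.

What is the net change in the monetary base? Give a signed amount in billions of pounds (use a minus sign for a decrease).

Currency withdrawal £76 billion: just a shift between currency and reserves — both are base money → 0.
Government spending £386 billion: a non-base liability converts back to reserves → +£386B.
OMO sale (to banks) £474 billion: Bank of England balance sheet contracts → −£474B.
Net: 0 + 386 − 474 = -£88 billion.

-£88 billion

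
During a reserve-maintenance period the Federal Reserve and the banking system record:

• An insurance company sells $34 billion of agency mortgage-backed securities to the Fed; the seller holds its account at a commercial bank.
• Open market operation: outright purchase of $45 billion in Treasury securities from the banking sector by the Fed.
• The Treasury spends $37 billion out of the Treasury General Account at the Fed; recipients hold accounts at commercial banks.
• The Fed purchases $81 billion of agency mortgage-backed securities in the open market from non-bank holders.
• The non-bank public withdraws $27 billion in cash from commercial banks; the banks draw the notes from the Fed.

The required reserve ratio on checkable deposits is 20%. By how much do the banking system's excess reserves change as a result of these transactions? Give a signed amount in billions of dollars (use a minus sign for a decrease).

Asset purchase (from non-banks) $34 billion: reserves +$34B, deposits +$34B.
OMO purchase (from banks) $45 billion: reserves +$45B, deposits 0.
Government spending $37 billion: reserves +$37B, deposits +$37B.
Asset purchase (from non-banks) $81 billion: reserves +$81B, deposits +$81B.
Currency withdrawal $27 billion: reserves −$27B, deposits −$27B.
Totals: Δreserves = +$170B, Δdeposits = +$125B.
Δrequired reserves = 20% × +$125B = +$25B.
Δexcess reserves = Δreserves − Δrequired = +$170B − (+$25B) = +$145 billion.

+$145 billion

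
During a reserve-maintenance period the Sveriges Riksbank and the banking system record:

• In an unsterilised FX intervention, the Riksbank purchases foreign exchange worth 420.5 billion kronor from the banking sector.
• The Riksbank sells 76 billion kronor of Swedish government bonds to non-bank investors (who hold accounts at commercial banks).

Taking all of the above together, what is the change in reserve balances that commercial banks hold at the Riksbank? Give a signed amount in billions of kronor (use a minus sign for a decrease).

FX purchase 420.5 billion kronor: the Riksbank pays by crediting reserve accounts → +420.5B.
Asset sale (to non-banks) 76 billion kronor: the non-bank buyers' banks settle from reserves → −76B.
Net: 420.5 − 76 = +344.5 billion.

+344.5 billion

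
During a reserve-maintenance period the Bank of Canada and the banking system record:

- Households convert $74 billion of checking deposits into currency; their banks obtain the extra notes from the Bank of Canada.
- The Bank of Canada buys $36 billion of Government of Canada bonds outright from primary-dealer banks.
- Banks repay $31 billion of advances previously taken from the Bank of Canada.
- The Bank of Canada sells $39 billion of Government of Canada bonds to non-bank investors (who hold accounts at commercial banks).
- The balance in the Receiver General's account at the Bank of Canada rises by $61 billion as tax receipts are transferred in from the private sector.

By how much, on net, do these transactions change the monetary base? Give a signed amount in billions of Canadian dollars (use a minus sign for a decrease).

Bank of Canada balance sheet:
  Assets:      Securities −$3B, Loans to banks −$31B
  Liabilities: Bank reserves −$169B, Currency in circulation +$74B, Government deposits +$61B
Monetary base = currency + reserves: +$74B + (−$169B) = -$95 billion.

-$95 billion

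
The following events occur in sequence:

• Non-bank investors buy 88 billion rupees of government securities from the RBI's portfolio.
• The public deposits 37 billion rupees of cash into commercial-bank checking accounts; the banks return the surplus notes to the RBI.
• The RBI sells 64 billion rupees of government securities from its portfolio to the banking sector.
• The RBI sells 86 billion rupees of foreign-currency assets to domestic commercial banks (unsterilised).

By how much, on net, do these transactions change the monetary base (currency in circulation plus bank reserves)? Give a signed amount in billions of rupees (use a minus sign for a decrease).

Asset sale (to non-banks) 88 billion rupees: RBI balance sheet contracts → −88B.
Currency deposit 37 billion rupees: just a shift between currency and reserves — both are base money → 0.
OMO sale (to banks) 64 billion rupees: RBI balance sheet contracts → −64B.
FX sale 86 billion rupees: RBI balance sheet contracts → −86B.
Net: −88 + 0 − 64 − 86 = -238 billion.

-238 billion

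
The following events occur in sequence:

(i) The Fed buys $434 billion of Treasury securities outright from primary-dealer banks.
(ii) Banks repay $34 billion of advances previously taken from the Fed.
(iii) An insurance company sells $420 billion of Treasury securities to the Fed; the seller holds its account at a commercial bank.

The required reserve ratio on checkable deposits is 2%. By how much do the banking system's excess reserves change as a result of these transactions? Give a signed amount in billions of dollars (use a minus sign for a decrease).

OMO purchase (from banks) $434 billion: reserves +$434B, deposits 0.
Discount-window repayment $34 billion: reserves −$34B, deposits 0.
Asset purchase (from non-banks) $420 billion: reserves +$420B, deposits +$420B.
Totals: Δreserves = +$820B, Δdeposits = +$420B.
Δrequired reserves = 2% × +$420B = +$8.4B.
Δexcess reserves = Δreserves − Δrequired = +$820B − (+$8.4B) = +$811.6 billion.

+$811.6 billion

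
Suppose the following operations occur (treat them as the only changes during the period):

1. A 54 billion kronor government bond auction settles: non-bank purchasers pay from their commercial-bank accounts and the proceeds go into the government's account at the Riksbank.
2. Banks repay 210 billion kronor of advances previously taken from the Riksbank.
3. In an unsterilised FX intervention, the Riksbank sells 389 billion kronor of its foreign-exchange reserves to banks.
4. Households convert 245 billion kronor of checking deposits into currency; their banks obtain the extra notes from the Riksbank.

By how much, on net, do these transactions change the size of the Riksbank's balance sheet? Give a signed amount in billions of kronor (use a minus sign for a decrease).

-599 billion

Government account inflow 54 billion kronor: only the composition of liabilities changes → 0.
Discount-window repayment 210 billion kronor: a Riksbank asset is shed → −210B.
FX sale 389 billion kronor: a Riksbank asset is shed → −389B.
Currency withdrawal 245 billion kronor: only the composition of liabilities changes → 0.
Net: 0 − 210 − 389 + 0 = -599 billion.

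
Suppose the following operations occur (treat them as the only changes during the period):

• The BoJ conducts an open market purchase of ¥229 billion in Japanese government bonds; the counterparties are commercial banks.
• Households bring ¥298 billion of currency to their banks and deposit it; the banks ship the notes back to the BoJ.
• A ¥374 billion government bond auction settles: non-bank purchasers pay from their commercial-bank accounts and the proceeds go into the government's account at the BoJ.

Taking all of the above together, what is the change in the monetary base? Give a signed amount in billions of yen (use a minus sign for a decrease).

-¥145 billion

OMO purchase (from banks) ¥229 billion: BoJ balance sheet expands → +¥229B.
Currency deposit ¥298 billion: just a shift between currency and reserves — both are base money → 0.
Government account inflow ¥374 billion: reserves shift to a non-base liability → −¥374B.
Net: 229 + 0 − 374 = -¥145 billion.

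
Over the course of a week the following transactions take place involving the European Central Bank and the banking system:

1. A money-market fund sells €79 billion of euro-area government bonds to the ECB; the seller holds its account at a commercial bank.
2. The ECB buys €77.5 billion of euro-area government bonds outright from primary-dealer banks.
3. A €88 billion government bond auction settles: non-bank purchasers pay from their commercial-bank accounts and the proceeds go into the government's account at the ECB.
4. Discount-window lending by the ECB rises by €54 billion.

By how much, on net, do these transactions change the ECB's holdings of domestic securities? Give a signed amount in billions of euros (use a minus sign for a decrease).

+€156.5 billion

Asset purchase (from non-banks) €79 billion: securities added to the ECB's portfolio → +€79B.
OMO purchase (from banks) €77.5 billion: securities added to the ECB's portfolio → +€77.5B.
Government account inflow €88 billion: the ECB's securities portfolio is untouched → 0.
Discount-window loan €54 billion: the ECB's securities portfolio is untouched → 0.
Net: 79 + 77.5 + 0 + 0 = +€156.5 billion.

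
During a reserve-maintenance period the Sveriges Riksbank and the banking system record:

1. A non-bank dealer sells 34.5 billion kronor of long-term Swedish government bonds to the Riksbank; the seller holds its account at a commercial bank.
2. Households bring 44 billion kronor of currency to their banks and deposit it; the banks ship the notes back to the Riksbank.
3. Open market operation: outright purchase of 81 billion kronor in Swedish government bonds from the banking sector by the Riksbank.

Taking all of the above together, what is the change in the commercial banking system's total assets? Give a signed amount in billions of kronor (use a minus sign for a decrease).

+78.5 billion

Asset purchase (from non-banks) 34.5 billion kronor: bank balance sheets expand → +34.5B.
Currency deposit 44 billion kronor: bank balance sheets expand → +44B.
OMO purchase (from banks) 81 billion kronor: just an asset swap on bank balance sheets → 0.
Net: 34.5 + 44 + 0 = +78.5 billion.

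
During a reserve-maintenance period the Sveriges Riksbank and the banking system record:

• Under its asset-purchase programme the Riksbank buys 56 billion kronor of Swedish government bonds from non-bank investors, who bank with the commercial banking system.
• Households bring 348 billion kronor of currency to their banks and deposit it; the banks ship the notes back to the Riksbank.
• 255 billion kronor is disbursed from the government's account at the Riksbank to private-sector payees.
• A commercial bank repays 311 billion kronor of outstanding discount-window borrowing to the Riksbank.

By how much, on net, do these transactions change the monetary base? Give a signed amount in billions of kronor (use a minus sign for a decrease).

0 (no change)

Riksbank balance sheet:
  Assets:      Securities +56B, Loans to banks −311B
  Liabilities: Bank reserves +348B, Currency in circulation −348B, Government deposits −255B
Commercial banking system:
  Assets:      Reserves at CB +348B
  Liabilities: Checkable deposits +659B, Borrowings from CB −311B
Monetary base = currency + reserves: −348B + (+348B) = 0 (no change).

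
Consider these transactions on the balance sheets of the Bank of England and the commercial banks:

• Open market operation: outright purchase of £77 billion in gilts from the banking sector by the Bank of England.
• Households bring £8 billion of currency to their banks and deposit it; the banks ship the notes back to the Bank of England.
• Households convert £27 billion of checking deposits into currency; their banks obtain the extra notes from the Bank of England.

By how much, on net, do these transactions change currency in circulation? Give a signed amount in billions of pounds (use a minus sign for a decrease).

OMO purchase (from banks) £77 billion: no currency enters or leaves circulation → 0.
Currency deposit £8 billion: notes return to the central bank → −£8B.
Currency withdrawal £27 billion: notes leave the central bank → +£27B.
Net: 0 − 8 + 27 = +£19 billion.

+£19 billion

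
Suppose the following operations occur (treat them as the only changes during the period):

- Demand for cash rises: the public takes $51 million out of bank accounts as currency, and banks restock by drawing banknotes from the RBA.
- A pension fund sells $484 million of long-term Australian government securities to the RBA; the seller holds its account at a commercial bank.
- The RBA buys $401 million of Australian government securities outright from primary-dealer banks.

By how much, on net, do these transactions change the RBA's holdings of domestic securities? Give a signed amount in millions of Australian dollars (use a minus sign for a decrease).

RBA balance sheet:
  Assets:      Securities +$885M
  Liabilities: Bank reserves +$834M, Currency in circulation +$51M
Commercial banking system:
  Assets:      Reserves at CB +$834M, Securities −$401M
  Liabilities: Checkable deposits +$433M
So the change in the RBA's holdings of domestic securities is +$885 million.

+$885 million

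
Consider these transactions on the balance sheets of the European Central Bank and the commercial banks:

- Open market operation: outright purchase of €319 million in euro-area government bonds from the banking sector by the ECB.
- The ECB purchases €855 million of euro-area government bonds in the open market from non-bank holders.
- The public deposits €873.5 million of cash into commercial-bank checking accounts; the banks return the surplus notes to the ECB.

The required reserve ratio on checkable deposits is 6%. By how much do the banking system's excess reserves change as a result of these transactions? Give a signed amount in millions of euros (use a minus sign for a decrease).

+€1943.79 million

OMO purchase (from banks) €319 million: reserves +€319M, deposits 0.
Asset purchase (from non-banks) €855 million: reserves +€855M, deposits +€855M.
Currency deposit €873.5 million: reserves +€873.5M, deposits +€873.5M.
Totals: Δreserves = +€2047.5M, Δdeposits = +€1728.5M.
Δrequired reserves = 6% × +€1728.5M = +€103.71M.
Δexcess reserves = Δreserves − Δrequired = +€2047.5M − (+€103.71M) = +€1943.79 million.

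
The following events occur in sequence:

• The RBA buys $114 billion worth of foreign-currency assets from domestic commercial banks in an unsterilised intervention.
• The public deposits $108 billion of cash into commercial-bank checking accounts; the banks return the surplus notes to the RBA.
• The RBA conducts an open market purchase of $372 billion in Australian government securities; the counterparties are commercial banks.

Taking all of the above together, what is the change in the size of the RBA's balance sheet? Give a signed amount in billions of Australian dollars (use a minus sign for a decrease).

+$486 billion

RBA balance sheet:
  Assets:      Securities +$372B, Foreign assets +$114B
  Liabilities: Bank reserves +$594B, Currency in circulation −$108B
Change in total RBA assets = +$486 billion.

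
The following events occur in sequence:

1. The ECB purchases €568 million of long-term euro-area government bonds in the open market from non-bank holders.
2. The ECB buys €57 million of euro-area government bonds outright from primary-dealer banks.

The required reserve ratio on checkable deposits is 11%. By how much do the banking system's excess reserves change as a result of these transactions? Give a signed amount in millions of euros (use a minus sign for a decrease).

+€562.52 million

Asset purchase (from non-banks) €568 million: reserves +€568M, deposits +€568M.
OMO purchase (from banks) €57 million: reserves +€57M, deposits 0.
Totals: Δreserves = +€625M, Δdeposits = +€568M.
Δrequired reserves = 11% × +€568M = +€62.48M.
Δexcess reserves = Δreserves − Δrequired = +€625M − (+€62.48M) = +€562.52 million.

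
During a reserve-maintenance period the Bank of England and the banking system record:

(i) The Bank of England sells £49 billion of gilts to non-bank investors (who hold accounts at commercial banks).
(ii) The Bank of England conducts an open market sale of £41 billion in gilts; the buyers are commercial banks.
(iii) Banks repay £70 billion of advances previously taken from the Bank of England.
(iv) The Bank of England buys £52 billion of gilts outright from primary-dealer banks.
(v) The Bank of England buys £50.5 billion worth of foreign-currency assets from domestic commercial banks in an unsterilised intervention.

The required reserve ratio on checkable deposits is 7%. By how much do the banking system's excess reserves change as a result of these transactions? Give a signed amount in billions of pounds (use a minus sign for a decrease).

Asset sale (to non-banks) £49 billion: reserves −£49B, deposits −£49B.
OMO sale (to banks) £41 billion: reserves −£41B, deposits 0.
Discount-window repayment £70 billion: reserves −£70B, deposits 0.
OMO purchase (from banks) £52 billion: reserves +£52B, deposits 0.
FX purchase £50.5 billion: reserves +£50.5B, deposits 0.
Totals: Δreserves = −£57.5B, Δdeposits = −£49B.
Δrequired reserves = 7% × −£49B = −£3.43B.
Δexcess reserves = Δreserves − Δrequired = −£57.5B − (−£3.43B) = -£54.07 billion.

-£54.07 billion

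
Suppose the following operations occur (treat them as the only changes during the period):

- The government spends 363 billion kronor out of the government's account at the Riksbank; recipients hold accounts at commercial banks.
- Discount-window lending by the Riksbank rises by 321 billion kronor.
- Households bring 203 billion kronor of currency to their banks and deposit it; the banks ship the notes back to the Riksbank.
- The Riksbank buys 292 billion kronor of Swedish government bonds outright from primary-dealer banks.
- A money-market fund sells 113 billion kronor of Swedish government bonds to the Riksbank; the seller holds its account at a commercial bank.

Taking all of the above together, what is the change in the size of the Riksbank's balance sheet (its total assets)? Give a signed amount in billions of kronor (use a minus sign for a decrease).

+726 billion

Government spending 363 billion kronor: only the composition of liabilities changes → 0.
Discount-window loan 321 billion kronor: a Riksbank asset is acquired → +321B.
Currency deposit 203 billion kronor: only the composition of liabilities changes → 0.
OMO purchase (from banks) 292 billion kronor: a Riksbank asset is acquired → +292B.
Asset purchase (from non-banks) 113 billion kronor: a Riksbank asset is acquired → +113B.
Net: 0 + 321 + 0 + 292 + 113 = +726 billion.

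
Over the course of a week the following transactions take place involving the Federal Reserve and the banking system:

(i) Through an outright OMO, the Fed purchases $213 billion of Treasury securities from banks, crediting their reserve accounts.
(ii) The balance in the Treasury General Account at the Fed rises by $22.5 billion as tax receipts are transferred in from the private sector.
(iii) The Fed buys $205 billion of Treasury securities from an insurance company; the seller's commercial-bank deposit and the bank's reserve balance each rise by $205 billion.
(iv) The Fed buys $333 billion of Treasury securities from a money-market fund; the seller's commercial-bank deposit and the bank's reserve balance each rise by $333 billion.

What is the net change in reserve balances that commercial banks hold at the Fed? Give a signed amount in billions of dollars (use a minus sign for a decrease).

OMO purchase (from banks) $213 billion: the Fed pays by crediting reserve accounts → +$213B.
Government account inflow $22.5 billion: funds move from bank reserves into the government account → −$22.5B.
Asset purchase (from non-banks) $205 billion: the Fed pays by crediting reserve accounts → +$205B.
Asset purchase (from non-banks) $333 billion: the Fed pays by crediting reserve accounts → +$333B.
Net: 213 − 22.5 + 205 + 333 = +$728.5 billion.

+$728.5 billion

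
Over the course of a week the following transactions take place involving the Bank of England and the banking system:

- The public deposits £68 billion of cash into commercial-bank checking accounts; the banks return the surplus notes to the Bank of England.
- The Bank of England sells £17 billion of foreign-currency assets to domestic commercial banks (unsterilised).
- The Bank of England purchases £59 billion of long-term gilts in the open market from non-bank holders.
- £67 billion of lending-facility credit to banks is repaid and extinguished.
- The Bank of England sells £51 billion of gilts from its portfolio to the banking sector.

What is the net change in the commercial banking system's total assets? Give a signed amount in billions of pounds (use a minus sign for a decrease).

+£60 billion

Currency deposit £68 billion: bank balance sheets expand → +£68B.
FX sale £17 billion: just an asset swap on bank balance sheets → 0.
Asset purchase (from non-banks) £59 billion: bank balance sheets expand → +£59B.
Discount-window repayment £67 billion: bank balance sheets shrink → −£67B.
OMO sale (to banks) £51 billion: just an asset swap on bank balance sheets → 0.
Net: 68 + 0 + 59 − 67 + 0 = +£60 billion.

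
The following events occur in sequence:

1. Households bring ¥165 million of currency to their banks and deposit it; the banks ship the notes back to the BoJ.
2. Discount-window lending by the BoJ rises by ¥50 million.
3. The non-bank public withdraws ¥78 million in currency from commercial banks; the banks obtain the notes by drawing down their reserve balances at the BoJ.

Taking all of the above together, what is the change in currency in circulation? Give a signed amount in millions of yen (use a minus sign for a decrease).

-¥87 million

BoJ balance sheet:
  Assets:      Loans to banks +¥50M
  Liabilities: Bank reserves +¥137M, Currency in circulation −¥87M
So the change in currency in circulation is -¥87 million.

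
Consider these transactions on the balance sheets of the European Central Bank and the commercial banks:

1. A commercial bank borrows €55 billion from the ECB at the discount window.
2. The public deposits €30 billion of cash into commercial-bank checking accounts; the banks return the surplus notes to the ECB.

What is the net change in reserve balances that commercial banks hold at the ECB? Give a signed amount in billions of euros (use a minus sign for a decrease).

ECB balance sheet:
  Assets:      Loans to banks +€55B
  Liabilities: Bank reserves +€85B, Currency in circulation −€30B
So the change in reserve balances that commercial banks hold at the ECB is +€85 billion.

+€85 billion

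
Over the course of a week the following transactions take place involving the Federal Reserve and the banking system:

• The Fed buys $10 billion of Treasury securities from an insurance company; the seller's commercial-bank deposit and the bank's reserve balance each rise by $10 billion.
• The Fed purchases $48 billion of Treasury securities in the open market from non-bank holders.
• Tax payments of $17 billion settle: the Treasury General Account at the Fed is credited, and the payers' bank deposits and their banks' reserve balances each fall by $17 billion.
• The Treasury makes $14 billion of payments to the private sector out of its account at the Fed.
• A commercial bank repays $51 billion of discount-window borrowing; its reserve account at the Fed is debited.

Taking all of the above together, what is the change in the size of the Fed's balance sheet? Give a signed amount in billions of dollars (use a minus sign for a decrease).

Asset purchase (from non-banks) $10 billion: a Fed asset is acquired → +$10B.
Asset purchase (from non-banks) $48 billion: a Fed asset is acquired → +$48B.
Government account inflow $17 billion: only the composition of liabilities changes → 0.
Government spending $14 billion: only the composition of liabilities changes → 0.
Discount-window repayment $51 billion: a Fed asset is shed → −$51B.
Net: 10 + 48 + 0 + 0 − 51 = +$7 billion.

+$7 billion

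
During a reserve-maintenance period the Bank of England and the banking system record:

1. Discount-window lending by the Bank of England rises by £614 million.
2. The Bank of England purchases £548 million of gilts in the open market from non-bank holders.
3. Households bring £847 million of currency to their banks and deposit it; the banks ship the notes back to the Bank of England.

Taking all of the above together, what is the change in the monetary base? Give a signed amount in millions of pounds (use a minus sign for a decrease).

Bank of England balance sheet:
  Assets:      Securities +£548M, Loans to banks +£614M
  Liabilities: Bank reserves +£2009M, Currency in circulation −£847M
Commercial banking system:
  Assets:      Reserves at CB +£2009M
  Liabilities: Checkable deposits +£1395M, Borrowings from CB +£614M
Monetary base = currency + reserves: −£847M + (+£2009M) = +£1162 million.

+£1162 million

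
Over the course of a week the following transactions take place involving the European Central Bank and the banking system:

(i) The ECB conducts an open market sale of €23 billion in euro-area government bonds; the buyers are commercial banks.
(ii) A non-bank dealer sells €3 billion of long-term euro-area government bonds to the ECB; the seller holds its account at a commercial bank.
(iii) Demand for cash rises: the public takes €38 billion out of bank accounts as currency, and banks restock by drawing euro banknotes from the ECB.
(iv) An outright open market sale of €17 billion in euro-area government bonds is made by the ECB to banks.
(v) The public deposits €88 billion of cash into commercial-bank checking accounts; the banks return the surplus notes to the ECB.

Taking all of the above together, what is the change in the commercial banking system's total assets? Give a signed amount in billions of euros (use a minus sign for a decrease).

ECB balance sheet:
  Assets:      Securities −€37B
  Liabilities: Bank reserves +€13B, Currency in circulation −€50B
Commercial banking system:
  Assets:      Reserves at CB +€13B, Securities +€40B
  Liabilities: Checkable deposits +€53B
Change in total bank assets = +€53 billion.

+€53 billion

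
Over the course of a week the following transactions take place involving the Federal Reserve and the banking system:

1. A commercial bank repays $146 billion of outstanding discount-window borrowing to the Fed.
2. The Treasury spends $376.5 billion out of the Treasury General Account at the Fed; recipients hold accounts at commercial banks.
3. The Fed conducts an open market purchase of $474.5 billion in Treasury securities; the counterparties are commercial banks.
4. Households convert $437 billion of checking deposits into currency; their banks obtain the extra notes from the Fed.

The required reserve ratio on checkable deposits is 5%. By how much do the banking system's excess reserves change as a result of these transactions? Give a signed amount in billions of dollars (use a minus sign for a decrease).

+$271.025 billion

Discount-window repayment $146 billion: reserves −$146B, deposits 0.
Government spending $376.5 billion: reserves +$376.5B, deposits +$376.5B.
OMO purchase (from banks) $474.5 billion: reserves +$474.5B, deposits 0.
Currency withdrawal $437 billion: reserves −$437B, deposits −$437B.
Totals: Δreserves = +$268B, Δdeposits = −$60.5B.
Δrequired reserves = 5% × −$60.5B = −$3.025B.
Δexcess reserves = Δreserves − Δrequired = +$268B − (−$3.025B) = +$271.025 billion.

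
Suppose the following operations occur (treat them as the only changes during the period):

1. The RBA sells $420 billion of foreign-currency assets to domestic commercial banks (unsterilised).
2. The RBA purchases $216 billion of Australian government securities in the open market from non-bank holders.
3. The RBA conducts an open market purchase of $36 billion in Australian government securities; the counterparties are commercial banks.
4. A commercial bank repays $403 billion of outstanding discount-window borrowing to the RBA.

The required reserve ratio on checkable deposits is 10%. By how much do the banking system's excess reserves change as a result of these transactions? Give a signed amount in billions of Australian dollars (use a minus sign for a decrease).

FX sale $420 billion: reserves −$420B, deposits 0.
Asset purchase (from non-banks) $216 billion: reserves +$216B, deposits +$216B.
OMO purchase (from banks) $36 billion: reserves +$36B, deposits 0.
Discount-window repayment $403 billion: reserves −$403B, deposits 0.
Totals: Δreserves = −$571B, Δdeposits = +$216B.
Δrequired reserves = 10% × +$216B = +$21.6B.
Δexcess reserves = Δreserves − Δrequired = −$571B − (+$21.6B) = -$592.6 billion.

-$592.6 billion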